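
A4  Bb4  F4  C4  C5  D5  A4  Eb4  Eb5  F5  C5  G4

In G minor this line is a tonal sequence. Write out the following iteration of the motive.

G5 A5 Eb5 Bb4

Unit = 4 notes; the statements start on A4, C5, Eb5, moving up a 3rd each time.
So cell 4 is G5 A5 Eb5 Bb4.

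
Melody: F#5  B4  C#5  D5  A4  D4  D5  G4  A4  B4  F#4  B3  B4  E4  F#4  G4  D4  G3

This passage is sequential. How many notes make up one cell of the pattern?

There are 18 notes; a 6-note unit gives 3 cells:
F#5 B4 C#5 D5 A4 D4 | D5 G4 A4 B4 F#4 B3 | B4 E4 F#4 G4 D4 G3
Every group is a transposition down a 3rd of the one before; no shorter unit works.

6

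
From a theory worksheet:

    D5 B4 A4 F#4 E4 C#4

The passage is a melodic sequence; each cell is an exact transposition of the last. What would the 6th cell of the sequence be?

C#3 A#2

With a 2-note motive the entries are D5, A4, E4, each down a 4th from the previous.
Extending down a 4th: B3 → F#3 → C#3.
From C#3 the exact shape gives C#3 A#2.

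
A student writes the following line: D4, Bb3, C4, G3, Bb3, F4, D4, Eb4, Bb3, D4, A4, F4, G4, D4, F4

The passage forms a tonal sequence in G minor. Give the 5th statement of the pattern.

The 5-note cells begin on D4, F4, A4 — each up a 3rd from the last.
Carrying on: C5 → Eb5.
So cell 5 is Eb5 C5 D5 A4 C5.

Eb5 C5 D5 A4 C5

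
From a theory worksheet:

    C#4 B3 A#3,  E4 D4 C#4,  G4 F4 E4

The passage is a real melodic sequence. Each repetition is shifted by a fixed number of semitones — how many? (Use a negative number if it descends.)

3

Taking 3-note groups, the heads are C#4, E4, G4: the pattern moves up a 3rd.
C#4→E4 is 64 − 61 = 3 semitones.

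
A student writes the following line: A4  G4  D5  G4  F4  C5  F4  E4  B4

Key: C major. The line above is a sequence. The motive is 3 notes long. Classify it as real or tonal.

tonal

Every note is diatonic to C major.
Cell 1 has -2 semitones from note 1 to 2, but cell 3 has -1 — the interval quality changes while the contour stays the same, which is the hallmark of a tonal sequence.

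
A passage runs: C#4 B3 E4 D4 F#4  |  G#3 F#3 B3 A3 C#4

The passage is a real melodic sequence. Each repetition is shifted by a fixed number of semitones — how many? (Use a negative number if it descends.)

Taking 5-note groups, the heads are C#4, G#3: the pattern moves down a 4th.
C#4→G#3 is 56 − 61 = -5 semitones.

-5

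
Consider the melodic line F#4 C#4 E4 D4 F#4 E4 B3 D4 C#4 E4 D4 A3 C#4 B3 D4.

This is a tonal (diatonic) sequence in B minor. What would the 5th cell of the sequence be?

Unit = 5 notes; the statements start on F#4, E4, D4, moving down a 2nd each time.
Extending down a 2nd: C#4 → B3.
From B3 the diatonic shape gives B3 F#3 A3 G3 B3.

B3 F#3 A3 G3 B3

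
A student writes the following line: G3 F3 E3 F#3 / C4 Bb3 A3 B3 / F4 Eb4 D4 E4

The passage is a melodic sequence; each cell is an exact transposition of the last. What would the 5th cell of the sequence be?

Eb5 Db5 C5 D5

Unit = 4 notes; the statements start on G3, C4, F4, moving up a 4th each time.
Extending up a 4th: Bb4 → Eb5.
From Eb5 the exact shape gives Eb5 Db5 C5 D5.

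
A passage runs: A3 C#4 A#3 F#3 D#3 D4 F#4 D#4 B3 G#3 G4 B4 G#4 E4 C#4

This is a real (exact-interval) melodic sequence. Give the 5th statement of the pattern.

With a 5-note motive the entries are A3, D4, G4, each up a 4th from the previous.
Continuing the starts: C5 → F5.
From F5 the exact shape gives F5 A5 F#5 D5 B4.

F5 A5 F#5 D5 B4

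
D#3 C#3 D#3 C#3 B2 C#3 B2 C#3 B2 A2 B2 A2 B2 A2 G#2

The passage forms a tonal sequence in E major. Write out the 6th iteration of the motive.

F#2 E2 F#2 E2 D#2

Unit = 5 notes; the statements start on D#3, C#3, B2, moving down a 2nd each time.
Carrying on: A2 → G#2 → F#2.
Statement 6 starts on F#2 and keeps the same diatonic contour: F#2 E2 F#2 E2 D#2.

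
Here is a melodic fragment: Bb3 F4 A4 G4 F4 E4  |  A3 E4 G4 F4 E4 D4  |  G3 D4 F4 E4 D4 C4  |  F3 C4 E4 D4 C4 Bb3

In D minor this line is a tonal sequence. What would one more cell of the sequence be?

E3 Bb3 D4 C4 Bb3 A3

With a 6-note motive the entries are Bb3, A3, G3, F3, each down a 2nd from the previous.
Statement 5 starts on E3 and keeps the same diatonic contour: E3 Bb3 D4 C4 Bb3 A3.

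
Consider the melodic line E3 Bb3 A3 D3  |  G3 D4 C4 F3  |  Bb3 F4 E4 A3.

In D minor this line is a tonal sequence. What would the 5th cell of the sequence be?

The 4-note cells begin on E3, G3, Bb3 — each up a 3rd from the last.
Extending up a 3rd: D4 → F4.
Statement 5 starts on F4 and keeps the same diatonic contour: F4 C5 Bb4 E4.

F4 C5 Bb4 E4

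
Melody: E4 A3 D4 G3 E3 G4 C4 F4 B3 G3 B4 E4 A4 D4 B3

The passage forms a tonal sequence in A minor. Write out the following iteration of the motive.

D5 G4 C5 F4 D4

With a 5-note motive the entries are E4, G4, B4, each up a 3rd from the previous.
So cell 4 is D5 G4 C5 F4 D4.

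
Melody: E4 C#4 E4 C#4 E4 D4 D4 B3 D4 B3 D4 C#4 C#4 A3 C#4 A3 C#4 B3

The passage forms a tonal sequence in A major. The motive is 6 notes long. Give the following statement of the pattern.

B3 G#3 B3 G#3 B3 A3

Taking 6-note groups, the heads are E4, D4, C#4: the pattern moves down a 2nd.
So cell 4 is B3 G#3 B3 G#3 B3 A3.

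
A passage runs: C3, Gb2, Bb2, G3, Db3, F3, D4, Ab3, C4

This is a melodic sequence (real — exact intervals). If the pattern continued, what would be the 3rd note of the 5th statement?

With 3-note cells, note 3 of each statement runs Bb2, F3, C4.
Extending up a 5th: G4 → D5.

D5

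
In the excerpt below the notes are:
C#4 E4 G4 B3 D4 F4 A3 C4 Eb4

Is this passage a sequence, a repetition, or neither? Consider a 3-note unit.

sequence

Each 3-note cell is the previous one transposed down a 2nd.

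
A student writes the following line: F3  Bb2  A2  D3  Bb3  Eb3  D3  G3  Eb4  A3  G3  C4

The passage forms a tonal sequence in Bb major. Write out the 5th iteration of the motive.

Unit = 4 notes; the statements start on F3, Bb3, Eb4, moving up a 4th each time.
Carrying on: A4 → D5.
So cell 5 is D5 G4 F4 Bb4.

D5 G4 F4 Bb4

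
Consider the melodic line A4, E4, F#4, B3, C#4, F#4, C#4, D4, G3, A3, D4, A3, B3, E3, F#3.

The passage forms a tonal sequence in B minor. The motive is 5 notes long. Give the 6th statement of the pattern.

With a 5-note motive the entries are A4, F#4, D4, each down a 3rd from the previous.
Continuing the starts: B3 → G3 → E3.
Statement 6 starts on E3 and keeps the same diatonic contour: E3 B2 C#3 F#2 G2.

E3 B2 C#3 F#2 G2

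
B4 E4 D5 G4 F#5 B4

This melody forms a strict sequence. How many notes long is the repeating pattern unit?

2

6 notes total. Splitting into 3 groups of 2:
B4 E4 | D5 G4 | F#5 B4
That's a consistent up a 3rd shift per cell, and no other grouping gives one.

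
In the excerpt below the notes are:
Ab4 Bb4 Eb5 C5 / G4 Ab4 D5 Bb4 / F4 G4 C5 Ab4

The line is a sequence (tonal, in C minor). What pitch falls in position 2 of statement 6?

D4

Grouping in 4s, the 2nd note of each cell is Bb4, Ab4, G4.
Carrying that down a 2nd forward: F4 → Eb4 → D4.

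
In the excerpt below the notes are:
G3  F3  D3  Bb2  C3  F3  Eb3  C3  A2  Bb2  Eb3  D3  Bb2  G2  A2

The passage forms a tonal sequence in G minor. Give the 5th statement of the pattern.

C3 Bb2 G2 Eb2 F2

With a 5-note motive the entries are G3, F3, Eb3, each down a 2nd from the previous.
Continuing the starts: D3 → C3.
So cell 5 is C3 Bb2 G2 Eb2 F2.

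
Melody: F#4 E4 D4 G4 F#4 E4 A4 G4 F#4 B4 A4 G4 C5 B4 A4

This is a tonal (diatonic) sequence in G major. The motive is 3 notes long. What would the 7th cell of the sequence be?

E5 D5 C5

Taking 3-note groups, the heads are F#4, G4, A4, B4, C5: the pattern moves up a 2nd.
Continuing the starts: D5 → E5.
Statement 7 starts on E5 and keeps the same diatonic contour: E5 D5 C5.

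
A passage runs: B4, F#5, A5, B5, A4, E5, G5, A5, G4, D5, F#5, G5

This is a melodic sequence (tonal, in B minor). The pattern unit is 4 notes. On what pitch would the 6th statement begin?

D4

Taking 4-note groups, the heads are B4, A4, G4: the pattern moves down a 2nd.
Continuing: F#4 → E4 → D4. Statement 6 starts on D4.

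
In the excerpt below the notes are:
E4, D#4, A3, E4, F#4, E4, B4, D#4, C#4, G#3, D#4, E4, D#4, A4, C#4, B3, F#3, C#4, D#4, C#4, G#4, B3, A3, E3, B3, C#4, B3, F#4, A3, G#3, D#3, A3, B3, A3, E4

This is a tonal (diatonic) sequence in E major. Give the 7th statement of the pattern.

F#3 E3 B2 F#3 G#3 F#3 C#4

With a 7-note motive the entries are E4, D#4, C#4, B3, A3, each down a 2nd from the previous.
Carrying on: G#3 → F#3.
Statement 7 starts on F#3 and keeps the same diatonic contour: F#3 E3 B2 F#3 G#3 F#3 C#4.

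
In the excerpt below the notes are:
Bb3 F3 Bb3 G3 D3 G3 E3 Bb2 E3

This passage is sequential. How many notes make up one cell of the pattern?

There are 9 notes; a 3-note unit gives 3 cells:
Bb3 F3 Bb3 | G3 D3 G3 | E3 Bb2 E3
Each cell is the previous one down a 3rd — so the unit is 3 notes.

3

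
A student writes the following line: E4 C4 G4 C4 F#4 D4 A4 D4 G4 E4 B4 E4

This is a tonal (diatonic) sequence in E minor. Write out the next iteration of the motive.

A4 F#4 C5 F#4

With a 4-note motive the entries are E4, F#4, G4, each up a 2nd from the previous.
From A4 the diatonic shape gives A4 F#4 C5 F#4.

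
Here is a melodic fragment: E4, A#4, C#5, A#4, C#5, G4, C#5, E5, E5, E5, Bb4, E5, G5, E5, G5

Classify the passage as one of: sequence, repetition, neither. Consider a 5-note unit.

Note 4 of cell 2 is E5; if this were a sequence it would be C#5. No unit length gives a consistent transposition pattern.

neither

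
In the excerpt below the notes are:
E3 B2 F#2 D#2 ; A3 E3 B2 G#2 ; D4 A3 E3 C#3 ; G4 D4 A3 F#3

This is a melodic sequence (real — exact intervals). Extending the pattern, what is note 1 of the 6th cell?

F5

Grouping in 4s, the 1st note of each cell is E3, A3, D4, G4.
Extending up a 4th: C5 → F5.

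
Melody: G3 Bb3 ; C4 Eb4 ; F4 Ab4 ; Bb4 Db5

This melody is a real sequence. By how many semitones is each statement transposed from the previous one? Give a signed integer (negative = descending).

5

Taking 2-note groups, the heads are G3, C4, F4, Bb4: the pattern moves up a 4th.
Counting half-steps from G3 to C4: 5.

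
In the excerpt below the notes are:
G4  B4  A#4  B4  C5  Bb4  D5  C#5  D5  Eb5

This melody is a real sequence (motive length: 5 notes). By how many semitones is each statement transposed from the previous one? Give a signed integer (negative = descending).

The 5-note cells begin on G4, Bb4 — each up a 3rd from the last.
G4 to Bb4 spans +3 semitones.

3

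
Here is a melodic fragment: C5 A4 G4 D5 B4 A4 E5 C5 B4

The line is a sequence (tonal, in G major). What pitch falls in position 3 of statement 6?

E5

Grouping in 3s, the 3rd note of each cell is G4, A4, B4.
Extending up a 2nd: C5 → D5 → E5.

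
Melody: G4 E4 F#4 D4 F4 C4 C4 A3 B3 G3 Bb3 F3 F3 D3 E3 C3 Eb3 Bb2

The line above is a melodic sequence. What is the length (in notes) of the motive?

Try groups of 6 (3 cells in 18 notes):
G4 E4 F#4 D4 F4 C4 | C4 A3 B3 G3 Bb3 F3 | F3 D3 E3 C3 Eb3 Bb2
Each cell is the previous one down a 5th — so the unit is 6 notes.

6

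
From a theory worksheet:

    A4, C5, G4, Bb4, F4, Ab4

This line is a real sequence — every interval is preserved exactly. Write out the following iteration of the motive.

With a 2-note motive the entries are A4, G4, F4, each down a 2nd from the previous.
Statement 4 starts on Eb4 and keeps the same exact contour: Eb4 Gb4.

Eb4 Gb4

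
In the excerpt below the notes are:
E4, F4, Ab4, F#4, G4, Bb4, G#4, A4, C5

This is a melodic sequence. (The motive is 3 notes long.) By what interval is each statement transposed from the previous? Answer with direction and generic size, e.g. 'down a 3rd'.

up a 2nd

Taking 3-note groups, the heads are E4, F#4, G#4: the pattern moves up a 2nd.
From E4 to F#4: up a 2nd.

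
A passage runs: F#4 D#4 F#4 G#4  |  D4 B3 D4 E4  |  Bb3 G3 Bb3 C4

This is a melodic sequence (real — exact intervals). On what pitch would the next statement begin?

Gb3

With a 4-note motive the entries are F#4, D4, Bb3, each down a 3rd from the previous.
One more step down a 3rd gives Gb3.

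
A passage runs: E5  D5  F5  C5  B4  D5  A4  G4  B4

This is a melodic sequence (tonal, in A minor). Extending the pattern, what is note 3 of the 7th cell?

Grouping in 3s, the 3rd note of each cell is F5, D5, B4.
Carrying that down a 3rd forward: G4 → E4 → C4 → A3.

A3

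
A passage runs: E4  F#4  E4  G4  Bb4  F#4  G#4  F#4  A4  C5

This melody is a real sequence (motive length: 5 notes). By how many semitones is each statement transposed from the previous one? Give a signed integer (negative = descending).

Unit = 5 notes; the statements start on E4, F#4, moving up a 2nd each time.
Counting half-steps from E4 to F#4: 2.

2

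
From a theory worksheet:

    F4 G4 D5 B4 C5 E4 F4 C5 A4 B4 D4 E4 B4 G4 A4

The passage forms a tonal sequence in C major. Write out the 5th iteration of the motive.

The 5-note cells begin on F4, E4, D4 — each down a 2nd from the last.
Carrying on: C4 → B3.
So cell 5 is B3 C4 G4 E4 F4.

B3 C4 G4 E4 F4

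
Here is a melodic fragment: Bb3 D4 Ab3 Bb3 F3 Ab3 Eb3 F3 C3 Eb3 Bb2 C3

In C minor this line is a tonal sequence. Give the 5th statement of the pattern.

D2 F2 C2 D2

Taking 4-note groups, the heads are Bb3, F3, C3: the pattern moves down a 4th.
Carrying on: G2 → D2.
From D2 the diatonic shape gives D2 F2 C2 D2.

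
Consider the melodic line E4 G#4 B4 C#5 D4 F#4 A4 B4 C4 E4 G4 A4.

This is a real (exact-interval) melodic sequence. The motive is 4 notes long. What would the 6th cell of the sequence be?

The 4-note cells begin on E4, D4, C4 — each down a 2nd from the last.
Continuing the starts: Bb3 → Ab3 → Gb3.
Statement 6 starts on Gb3 and keeps the same exact contour: Gb3 Bb3 Db4 Eb4.

Gb3 Bb3 Db4 Eb4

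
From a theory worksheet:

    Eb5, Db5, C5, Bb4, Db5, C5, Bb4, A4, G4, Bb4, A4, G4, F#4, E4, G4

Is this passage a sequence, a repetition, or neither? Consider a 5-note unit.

sequence

Each 5-note cell is the previous one transposed down a 3rd.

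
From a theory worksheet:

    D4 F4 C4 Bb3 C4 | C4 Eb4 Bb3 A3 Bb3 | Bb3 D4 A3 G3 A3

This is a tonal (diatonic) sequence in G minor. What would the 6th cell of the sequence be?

Taking 5-note groups, the heads are D4, C4, Bb3: the pattern moves down a 2nd.
Continuing the starts: A3 → G3 → F3.
From F3 the diatonic shape gives F3 A3 Eb3 D3 Eb3.

F3 A3 Eb3 D3 Eb3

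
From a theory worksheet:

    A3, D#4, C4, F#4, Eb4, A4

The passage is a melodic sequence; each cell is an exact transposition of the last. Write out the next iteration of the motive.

Gb4 C5

Unit = 2 notes; the statements start on A3, C4, Eb4, moving up a 3rd each time.
Statement 4 starts on Gb4 and keeps the same exact contour: Gb4 C5.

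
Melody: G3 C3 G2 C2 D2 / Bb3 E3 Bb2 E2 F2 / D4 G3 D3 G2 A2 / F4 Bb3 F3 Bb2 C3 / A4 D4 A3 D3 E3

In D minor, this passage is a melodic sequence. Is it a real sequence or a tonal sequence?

tonal

Every note is diatonic to D minor.
Cell 1 has -7 semitones from note 1 to 2, but cell 2 has -6 — the interval quality changes while the contour stays the same, which is the hallmark of a tonal sequence.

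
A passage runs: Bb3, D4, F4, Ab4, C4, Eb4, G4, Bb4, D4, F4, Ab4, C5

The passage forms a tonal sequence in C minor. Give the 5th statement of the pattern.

F4 Ab4 C5 Eb5

Unit = 4 notes; the statements start on Bb3, C4, D4, moving up a 2nd each time.
Extending up a 2nd: Eb4 → F4.
Statement 5 starts on F4 and keeps the same diatonic contour: F4 Ab4 C5 Eb5.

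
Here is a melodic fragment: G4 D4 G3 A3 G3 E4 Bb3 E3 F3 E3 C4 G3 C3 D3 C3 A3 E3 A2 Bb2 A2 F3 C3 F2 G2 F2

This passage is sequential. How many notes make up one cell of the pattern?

5

25 notes total. Splitting into 5 groups of 5:
G4 D4 G3 A3 G3 | E4 Bb3 E3 F3 E3 | C4 G3 C3 D3 C3 | A3 E3 A2 Bb2 A2 | F3 C3 F2 G2 F2
Each cell is the previous one down a 3rd — so the unit is 5 notes.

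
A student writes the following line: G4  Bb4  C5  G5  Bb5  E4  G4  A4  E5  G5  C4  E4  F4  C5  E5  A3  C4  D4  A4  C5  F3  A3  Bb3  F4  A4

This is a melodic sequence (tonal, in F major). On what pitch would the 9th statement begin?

Unit = 5 notes; the statements start on G4, E4, C4, A3, F3, moving down a 3rd each time.
Continuing: D3 → Bb2 → G2 → E2. Statement 9 starts on E2.

E2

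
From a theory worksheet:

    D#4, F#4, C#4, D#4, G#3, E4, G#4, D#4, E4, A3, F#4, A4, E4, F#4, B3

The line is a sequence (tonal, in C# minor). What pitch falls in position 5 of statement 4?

C#4

With 5-note cells, note 5 of each statement runs G#3, A3, B3.
Each moves up a 2nd; the next is C#4.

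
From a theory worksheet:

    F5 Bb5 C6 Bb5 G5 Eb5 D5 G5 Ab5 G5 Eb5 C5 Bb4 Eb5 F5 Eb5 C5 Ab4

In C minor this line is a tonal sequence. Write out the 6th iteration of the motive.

C4 F4 G4 F4 D4 Bb3

With a 6-note motive the entries are F5, D5, Bb4, each down a 3rd from the previous.
Continuing the starts: G4 → Eb4 → C4.
So cell 6 is C4 F4 G4 F4 D4 Bb3.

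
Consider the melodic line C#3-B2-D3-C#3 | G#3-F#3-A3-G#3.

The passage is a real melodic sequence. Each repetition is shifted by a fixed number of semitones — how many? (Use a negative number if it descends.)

7

Taking 4-note groups, the heads are C#3, G#3: the pattern moves up a 5th.
Counting half-steps from C#3 to G#3: 7.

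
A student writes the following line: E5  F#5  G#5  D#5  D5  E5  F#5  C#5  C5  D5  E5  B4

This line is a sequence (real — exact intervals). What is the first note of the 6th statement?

Unit = 4 notes; the statements start on E5, D5, C5, moving down a 2nd each time.
Continuing: Bb4 → Ab4 → Gb4. Statement 6 starts on Gb4.

Gb4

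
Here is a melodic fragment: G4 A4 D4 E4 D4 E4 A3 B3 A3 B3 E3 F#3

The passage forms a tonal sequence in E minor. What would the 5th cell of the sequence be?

B2 C3 F#2 G2

With a 4-note motive the entries are G4, D4, A3, each down a 4th from the previous.
Continuing the starts: E3 → B2.
From B2 the diatonic shape gives B2 C3 F#2 G2.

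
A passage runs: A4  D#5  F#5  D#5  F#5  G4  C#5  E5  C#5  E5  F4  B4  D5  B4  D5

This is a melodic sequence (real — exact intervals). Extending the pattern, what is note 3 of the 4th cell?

C5

Grouping in 5s, the 3rd note of each cell is F#5, E5, D5.
One more down a 2nd gives C5.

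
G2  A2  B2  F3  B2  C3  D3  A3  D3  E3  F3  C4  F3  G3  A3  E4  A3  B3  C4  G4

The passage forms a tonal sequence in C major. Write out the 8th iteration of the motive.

G4 A4 B4 F5

With a 4-note motive the entries are G2, B2, D3, F3, A3, each up a 3rd from the previous.
Carrying on: C4 → E4 → G4.
From G4 the diatonic shape gives G4 A4 B4 F5.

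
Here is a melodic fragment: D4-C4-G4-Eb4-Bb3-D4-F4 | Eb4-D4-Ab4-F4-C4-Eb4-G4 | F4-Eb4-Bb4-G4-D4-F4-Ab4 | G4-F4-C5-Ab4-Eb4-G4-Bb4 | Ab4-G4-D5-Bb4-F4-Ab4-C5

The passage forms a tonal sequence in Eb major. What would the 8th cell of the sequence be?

Unit = 7 notes; the statements start on D4, Eb4, F4, G4, Ab4, moving up a 2nd each time.
Extending up a 2nd: Bb4 → C5 → D5.
From D5 the diatonic shape gives D5 C5 G5 Eb5 Bb4 D5 F5.

D5 C5 G5 Eb5 Bb4 D5 F5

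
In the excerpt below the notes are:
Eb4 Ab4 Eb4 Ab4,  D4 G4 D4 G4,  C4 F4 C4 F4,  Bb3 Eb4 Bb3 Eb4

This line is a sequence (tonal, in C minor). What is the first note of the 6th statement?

Unit = 4 notes; the statements start on Eb4, D4, C4, Bb3, moving down a 2nd each time.
Extending the heads down a 2nd: Ab3 → G3.

G3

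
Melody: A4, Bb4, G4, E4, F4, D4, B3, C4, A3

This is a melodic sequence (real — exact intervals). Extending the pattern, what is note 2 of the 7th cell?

With 3-note cells, note 2 of each statement runs Bb4, F4, C4.
Each moves down a 4th. Continuing: G3 → D3 → A2 → E2.

E2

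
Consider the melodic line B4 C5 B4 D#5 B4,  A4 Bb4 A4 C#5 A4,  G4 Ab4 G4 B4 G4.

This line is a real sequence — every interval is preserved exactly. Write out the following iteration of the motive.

F4 Gb4 F4 A4 F4

The 5-note cells begin on B4, A4, G4 — each down a 2nd from the last.
From F4 the exact shape gives F4 Gb4 F4 A4 F4.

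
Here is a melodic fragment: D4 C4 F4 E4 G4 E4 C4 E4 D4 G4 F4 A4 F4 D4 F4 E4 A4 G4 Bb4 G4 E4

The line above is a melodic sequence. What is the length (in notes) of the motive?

21 notes total. Splitting into 3 groups of 7:
D4 C4 F4 E4 G4 E4 C4 | E4 D4 G4 F4 A4 F4 D4 | F4 E4 A4 G4 Bb4 G4 E4
That's a consistent up a 2nd shift per cell, and no other grouping gives one.

7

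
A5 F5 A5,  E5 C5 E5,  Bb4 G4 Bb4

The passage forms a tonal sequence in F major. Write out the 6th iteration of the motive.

With a 3-note motive the entries are A5, E5, Bb4, each down a 4th from the previous.
Continuing the starts: F4 → C4 → G3.
So cell 6 is G3 E3 G3.

G3 E3 G3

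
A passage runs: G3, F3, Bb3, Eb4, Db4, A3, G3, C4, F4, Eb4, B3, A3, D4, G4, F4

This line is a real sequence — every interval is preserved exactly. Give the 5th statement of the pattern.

D#4 C#4 F#4 B4 A4

Unit = 5 notes; the statements start on G3, A3, B3, moving up a 2nd each time.
Carrying on: C#4 → D#4.
Statement 5 starts on D#4 and keeps the same exact contour: D#4 C#4 F#4 B4 A4.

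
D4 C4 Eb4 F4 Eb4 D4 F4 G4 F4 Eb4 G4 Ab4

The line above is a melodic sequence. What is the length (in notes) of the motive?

Try groups of 4 (3 cells in 12 notes):
D4 C4 Eb4 F4 | Eb4 D4 F4 G4 | F4 Eb4 G4 Ab4
Each cell is the previous one up a 2nd — so the unit is 4 notes.

4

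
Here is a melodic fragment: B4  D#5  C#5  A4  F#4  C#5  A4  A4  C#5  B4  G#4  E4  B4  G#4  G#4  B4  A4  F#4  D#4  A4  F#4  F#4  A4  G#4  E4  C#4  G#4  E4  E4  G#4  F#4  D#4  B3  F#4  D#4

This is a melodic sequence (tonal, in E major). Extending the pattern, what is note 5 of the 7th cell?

The unit is 7 notes. Position-5 pitches of the 5 shown cells: F#4, E4, D#4, C#4, B3.
Each moves down a 2nd. Continuing: A3 → G#3.

G#3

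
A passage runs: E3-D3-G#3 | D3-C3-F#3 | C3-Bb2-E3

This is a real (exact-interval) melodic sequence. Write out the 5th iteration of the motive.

Taking 3-note groups, the heads are E3, D3, C3: the pattern moves down a 2nd.
Continuing the starts: Bb2 → Ab2.
From Ab2 the exact shape gives Ab2 Gb2 C3.

Ab2 Gb2 C3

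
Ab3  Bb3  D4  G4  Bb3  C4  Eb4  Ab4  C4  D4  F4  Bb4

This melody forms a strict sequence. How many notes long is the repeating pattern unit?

4

There are 12 notes; a 4-note unit gives 3 cells:
Ab3 Bb3 D4 G4 | Bb3 C4 Eb4 Ab4 | C4 D4 F4 Bb4
That's a consistent up a 2nd shift per cell, and no other grouping gives one.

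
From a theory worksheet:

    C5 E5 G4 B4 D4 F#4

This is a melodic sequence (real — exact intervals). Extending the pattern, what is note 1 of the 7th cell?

F#2

With 2-note cells, note 1 of each statement runs C5, G4, D4.
Each moves down a 4th. Continuing: A3 → E3 → B2 → F#2.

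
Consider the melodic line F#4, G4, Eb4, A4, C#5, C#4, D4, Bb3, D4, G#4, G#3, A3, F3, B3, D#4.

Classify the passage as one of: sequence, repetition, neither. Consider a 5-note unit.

Note 4 of cell 2 is D4; if this were a sequence it would be E4. No unit length gives a consistent transposition pattern.

neither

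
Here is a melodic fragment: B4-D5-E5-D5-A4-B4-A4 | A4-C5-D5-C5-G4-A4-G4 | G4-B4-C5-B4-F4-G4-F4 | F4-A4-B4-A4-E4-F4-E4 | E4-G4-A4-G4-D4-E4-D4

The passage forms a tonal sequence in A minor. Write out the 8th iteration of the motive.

B3 D4 E4 D4 A3 B3 A3

The 7-note cells begin on B4, A4, G4, F4, E4 — each down a 2nd from the last.
Extending down a 2nd: D4 → C4 → B3.
So cell 8 is B3 D4 E4 D4 A3 B3 A3.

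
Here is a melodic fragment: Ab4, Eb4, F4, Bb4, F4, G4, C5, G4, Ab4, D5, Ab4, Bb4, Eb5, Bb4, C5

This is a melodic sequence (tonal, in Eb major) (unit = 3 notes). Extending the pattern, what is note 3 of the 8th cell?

F5

The unit is 3 notes. Position-3 pitches of the 5 shown cells: F4, G4, Ab4, Bb4, C5.
Carrying that up a 2nd forward: D5 → Eb5 → F5.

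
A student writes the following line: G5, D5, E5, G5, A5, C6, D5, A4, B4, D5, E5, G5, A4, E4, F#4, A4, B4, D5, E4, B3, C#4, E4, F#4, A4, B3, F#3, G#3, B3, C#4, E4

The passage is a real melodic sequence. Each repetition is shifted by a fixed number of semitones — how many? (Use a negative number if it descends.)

-5

Taking 6-note groups, the heads are G5, D5, A4, E4, B3: the pattern moves down a 4th.
Counting half-steps from G5 to D5: -5.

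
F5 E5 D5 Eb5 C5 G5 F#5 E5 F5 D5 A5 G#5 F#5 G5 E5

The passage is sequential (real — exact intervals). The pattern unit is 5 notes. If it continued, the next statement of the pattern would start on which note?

Taking 5-note groups, the heads are F5, G5, A5: the pattern moves up a 2nd.
The next head, up a 2nd from A5, is B5.

B5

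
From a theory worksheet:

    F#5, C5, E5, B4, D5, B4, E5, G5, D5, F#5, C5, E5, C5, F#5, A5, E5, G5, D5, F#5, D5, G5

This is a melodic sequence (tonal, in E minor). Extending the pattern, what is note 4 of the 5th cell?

F#5

With 7-note cells, note 4 of each statement runs B4, C5, D5.
Carrying that up a 2nd forward: E5 → F#5.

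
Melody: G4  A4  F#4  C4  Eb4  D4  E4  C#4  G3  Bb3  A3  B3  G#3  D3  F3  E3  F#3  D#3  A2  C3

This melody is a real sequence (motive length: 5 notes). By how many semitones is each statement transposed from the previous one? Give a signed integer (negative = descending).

With a 5-note motive the entries are G4, D4, A3, E3, each down a 4th from the previous.
Counting half-steps from G4 to D4: -5.

-5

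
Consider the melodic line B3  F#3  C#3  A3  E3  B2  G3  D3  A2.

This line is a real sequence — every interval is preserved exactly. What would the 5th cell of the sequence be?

Eb3 Bb2 F2

With a 3-note motive the entries are B3, A3, G3, each down a 2nd from the previous.
Extending down a 2nd: F3 → Eb3.
So cell 5 is Eb3 Bb2 F2.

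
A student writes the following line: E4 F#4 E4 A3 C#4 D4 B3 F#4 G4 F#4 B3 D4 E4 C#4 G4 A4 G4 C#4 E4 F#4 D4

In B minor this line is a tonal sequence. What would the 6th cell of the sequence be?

C#5 D5 C#5 F#4 A4 B4 G4

With a 7-note motive the entries are E4, F#4, G4, each up a 2nd from the previous.
Extending up a 2nd: A4 → B4 → C#5.
Statement 6 starts on C#5 and keeps the same diatonic contour: C#5 D5 C#5 F#4 A4 B4 G4.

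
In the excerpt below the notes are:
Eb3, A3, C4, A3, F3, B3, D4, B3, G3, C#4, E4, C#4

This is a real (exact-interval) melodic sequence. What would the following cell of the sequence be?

A3 D#4 F#4 D#4

The 4-note cells begin on Eb3, F3, G3 — each up a 2nd from the last.
Statement 4 starts on A3 and keeps the same exact contour: A3 D#4 F#4 D#4.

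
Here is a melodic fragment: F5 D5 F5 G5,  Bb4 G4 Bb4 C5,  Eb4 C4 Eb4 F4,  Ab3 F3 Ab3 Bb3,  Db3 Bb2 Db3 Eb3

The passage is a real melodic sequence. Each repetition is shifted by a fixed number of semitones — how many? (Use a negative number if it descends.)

The 4-note cells begin on F5, Bb4, Eb4, Ab3, Db3 — each down a 5th from the last.
F5→Bb4 is 70 − 77 = -7 semitones.

-7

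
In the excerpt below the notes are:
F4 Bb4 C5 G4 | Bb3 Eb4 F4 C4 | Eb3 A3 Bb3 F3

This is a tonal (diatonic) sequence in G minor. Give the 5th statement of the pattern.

D2 G2 A2 Eb2

With a 4-note motive the entries are F4, Bb3, Eb3, each down a 5th from the previous.
Extending down a 5th: A2 → D2.
Statement 5 starts on D2 and keeps the same diatonic contour: D2 G2 A2 Eb2.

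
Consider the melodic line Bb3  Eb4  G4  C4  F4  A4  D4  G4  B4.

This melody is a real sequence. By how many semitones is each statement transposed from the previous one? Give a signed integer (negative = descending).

2

The 3-note cells begin on Bb3, C4, D4 — each up a 2nd from the last.
Bb3→C4 is 60 − 58 = 2 semitones.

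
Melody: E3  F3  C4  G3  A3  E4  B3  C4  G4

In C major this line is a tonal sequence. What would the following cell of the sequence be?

The 3-note cells begin on E3, G3, B3 — each up a 3rd from the last.
So cell 4 is D4 E4 B4.

D4 E4 B4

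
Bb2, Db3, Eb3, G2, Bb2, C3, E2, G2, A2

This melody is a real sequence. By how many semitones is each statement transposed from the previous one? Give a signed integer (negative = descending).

-3

With a 3-note motive the entries are Bb2, G2, E2, each down a 3rd from the previous.
Counting half-steps from Bb2 to G2: -3.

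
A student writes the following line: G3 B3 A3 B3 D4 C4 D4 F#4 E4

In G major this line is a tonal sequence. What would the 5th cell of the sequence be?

The 3-note cells begin on G3, B3, D4 — each up a 3rd from the last.
Continuing the starts: F#4 → A4.
So cell 5 is A4 C5 B4.

A4 C5 B4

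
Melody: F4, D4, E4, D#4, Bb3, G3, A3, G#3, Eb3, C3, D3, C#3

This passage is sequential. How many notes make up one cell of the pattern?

12 notes total. Splitting into 3 groups of 4:
F4 D4 E4 D#4 | Bb3 G3 A3 G#3 | Eb3 C3 D3 C#3
Each cell is the previous one down a 5th — so the unit is 4 notes.

4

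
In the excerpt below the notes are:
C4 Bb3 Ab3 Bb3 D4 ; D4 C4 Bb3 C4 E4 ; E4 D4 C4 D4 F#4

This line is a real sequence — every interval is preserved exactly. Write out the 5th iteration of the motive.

G#4 F#4 E4 F#4 A#4

The 5-note cells begin on C4, D4, E4 — each up a 2nd from the last.
Continuing the starts: F#4 → G#4.
Statement 5 starts on G#4 and keeps the same exact contour: G#4 F#4 E4 F#4 A#4.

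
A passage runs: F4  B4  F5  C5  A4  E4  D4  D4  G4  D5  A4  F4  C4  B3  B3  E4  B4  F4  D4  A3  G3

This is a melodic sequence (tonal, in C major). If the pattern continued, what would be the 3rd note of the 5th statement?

E4

The unit is 7 notes. Position-3 pitches of the 3 shown cells: F5, D5, B4.
Extending down a 3rd: G4 → E4.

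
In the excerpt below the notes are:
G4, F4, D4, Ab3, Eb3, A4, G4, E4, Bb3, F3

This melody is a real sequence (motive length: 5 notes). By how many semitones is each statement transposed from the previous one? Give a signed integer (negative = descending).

The 5-note cells begin on G4, A4 — each up a 2nd from the last.
G4 to A4 spans +2 semitones.

2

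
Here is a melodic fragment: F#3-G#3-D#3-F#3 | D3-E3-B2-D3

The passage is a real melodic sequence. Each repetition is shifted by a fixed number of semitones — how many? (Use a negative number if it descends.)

-4

Unit = 4 notes; the statements start on F#3, D3, moving down a 3rd each time.
F#3 to D3 spans -4 semitones.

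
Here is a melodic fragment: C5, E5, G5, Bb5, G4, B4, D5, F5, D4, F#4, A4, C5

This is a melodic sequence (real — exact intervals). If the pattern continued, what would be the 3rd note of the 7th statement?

The unit is 4 notes. Position-3 pitches of the 3 shown cells: G5, D5, A4.
Carrying that down a 4th forward: E4 → B3 → F#3 → C#3.

C#3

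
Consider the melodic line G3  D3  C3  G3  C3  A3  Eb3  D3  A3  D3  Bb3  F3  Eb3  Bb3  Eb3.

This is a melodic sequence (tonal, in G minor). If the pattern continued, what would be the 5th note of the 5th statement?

G3

With 5-note cells, note 5 of each statement runs C3, D3, Eb3.
Each moves up a 2nd. Continuing: F3 → G3.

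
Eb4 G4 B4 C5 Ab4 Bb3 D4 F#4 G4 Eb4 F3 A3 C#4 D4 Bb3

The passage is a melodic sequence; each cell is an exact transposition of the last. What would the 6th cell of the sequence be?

D2 F#2 A#2 B2 G2

Unit = 5 notes; the statements start on Eb4, Bb3, F3, moving down a 4th each time.
Continuing the starts: C3 → G2 → D2.
Statement 6 starts on D2 and keeps the same exact contour: D2 F#2 A#2 B2 G2.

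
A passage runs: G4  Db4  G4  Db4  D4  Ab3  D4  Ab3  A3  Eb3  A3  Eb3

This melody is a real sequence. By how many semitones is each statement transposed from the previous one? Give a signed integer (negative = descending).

With a 4-note motive the entries are G4, D4, A3, each down a 4th from the previous.
G4 to D4 spans -5 semitones.

-5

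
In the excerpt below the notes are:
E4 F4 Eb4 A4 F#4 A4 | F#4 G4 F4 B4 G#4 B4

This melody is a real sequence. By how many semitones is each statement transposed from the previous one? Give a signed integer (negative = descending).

2

With a 6-note motive the entries are E4, F#4, each up a 2nd from the previous.
Counting half-steps from E4 to F#4: 2.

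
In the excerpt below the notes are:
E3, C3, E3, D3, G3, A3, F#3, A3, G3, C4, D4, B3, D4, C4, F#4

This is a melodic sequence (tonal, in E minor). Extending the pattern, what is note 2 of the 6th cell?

D5

The unit is 5 notes. Position-2 pitches of the 3 shown cells: C3, F#3, B3.
Carrying that up a 4th forward: E4 → A4 → D5.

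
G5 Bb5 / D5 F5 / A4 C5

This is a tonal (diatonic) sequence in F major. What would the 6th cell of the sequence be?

The 2-note cells begin on G5, D5, A4 — each down a 4th from the last.
Continuing the starts: E4 → Bb3 → F3.
So cell 6 is F3 A3.

F3 A3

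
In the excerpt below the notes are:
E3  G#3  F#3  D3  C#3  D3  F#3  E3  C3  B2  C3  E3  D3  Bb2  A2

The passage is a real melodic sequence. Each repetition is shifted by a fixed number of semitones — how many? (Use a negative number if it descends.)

Unit = 5 notes; the statements start on E3, D3, C3, moving down a 2nd each time.
E3→D3 is 50 − 52 = -2 semitones.

-2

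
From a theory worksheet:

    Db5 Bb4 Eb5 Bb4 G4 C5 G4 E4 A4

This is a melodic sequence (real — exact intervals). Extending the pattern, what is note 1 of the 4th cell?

E4

Grouping in 3s, the 1st note of each cell is Db5, Bb4, G4.
Each moves down a 3rd; the next is E4.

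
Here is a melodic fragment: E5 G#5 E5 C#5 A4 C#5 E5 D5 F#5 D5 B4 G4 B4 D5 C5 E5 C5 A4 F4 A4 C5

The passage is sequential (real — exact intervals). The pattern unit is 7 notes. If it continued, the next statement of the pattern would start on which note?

With a 7-note motive the entries are E5, D5, C5, each down a 2nd from the previous.
One more step down a 2nd gives Bb4.

Bb4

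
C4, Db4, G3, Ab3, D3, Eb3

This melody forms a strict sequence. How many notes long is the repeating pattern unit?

2

6 notes total. Splitting into 3 groups of 2:
C4 Db4 | G3 Ab3 | D3 Eb3
Every group is a transposition down a 4th of the one before; no shorter unit works.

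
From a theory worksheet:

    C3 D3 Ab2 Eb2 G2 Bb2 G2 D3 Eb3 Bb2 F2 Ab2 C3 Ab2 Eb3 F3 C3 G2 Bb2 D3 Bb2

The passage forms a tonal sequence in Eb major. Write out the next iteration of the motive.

With a 7-note motive the entries are C3, D3, Eb3, each up a 2nd from the previous.
So cell 4 is F3 G3 D3 Ab2 C3 Eb3 C3.

F3 G3 D3 Ab2 C3 Eb3 C3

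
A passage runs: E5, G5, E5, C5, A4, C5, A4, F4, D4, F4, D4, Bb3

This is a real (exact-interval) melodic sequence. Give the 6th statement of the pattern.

F2 Ab2 F2 Db2

Taking 4-note groups, the heads are E5, A4, D4: the pattern moves down a 5th.
Carrying on: G3 → C3 → F2.
Statement 6 starts on F2 and keeps the same exact contour: F2 Ab2 F2 Db2.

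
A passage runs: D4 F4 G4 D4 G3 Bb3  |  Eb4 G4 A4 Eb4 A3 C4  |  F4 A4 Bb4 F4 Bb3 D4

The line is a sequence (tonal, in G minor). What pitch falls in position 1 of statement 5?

A4

The unit is 6 notes. Position-1 pitches of the 3 shown cells: D4, Eb4, F4.
Carrying that up a 2nd forward: G4 → A4.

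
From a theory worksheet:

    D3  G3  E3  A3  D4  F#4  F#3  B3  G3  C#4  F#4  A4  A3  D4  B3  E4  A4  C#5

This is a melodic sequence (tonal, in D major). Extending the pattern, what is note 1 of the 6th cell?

G4

The unit is 6 notes. Position-1 pitches of the 3 shown cells: D3, F#3, A3.
Extending up a 3rd: C#4 → E4 → G4.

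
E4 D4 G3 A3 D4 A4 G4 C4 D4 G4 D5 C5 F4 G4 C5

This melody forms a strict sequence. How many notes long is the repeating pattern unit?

15 notes total. Splitting into 3 groups of 5:
E4 D4 G3 A3 D4 | A4 G4 C4 D4 G4 | D5 C5 F4 G4 C5
Every group is a transposition up a 4th of the one before; no shorter unit works.

5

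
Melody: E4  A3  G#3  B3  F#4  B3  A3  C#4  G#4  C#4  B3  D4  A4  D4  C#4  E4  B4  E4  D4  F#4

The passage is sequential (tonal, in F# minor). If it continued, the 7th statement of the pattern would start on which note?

D5

Taking 4-note groups, the heads are E4, F#4, G#4, A4, B4: the pattern moves up a 2nd.
Continuing: C#5 → D5. Statement 7 starts on D5.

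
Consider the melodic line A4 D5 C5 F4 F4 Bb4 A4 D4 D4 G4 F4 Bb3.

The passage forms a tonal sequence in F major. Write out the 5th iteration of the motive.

Unit = 4 notes; the statements start on A4, F4, D4, moving down a 3rd each time.
Extending down a 3rd: Bb3 → G3.
Statement 5 starts on G3 and keeps the same diatonic contour: G3 C4 Bb3 E3.

G3 C4 Bb3 E3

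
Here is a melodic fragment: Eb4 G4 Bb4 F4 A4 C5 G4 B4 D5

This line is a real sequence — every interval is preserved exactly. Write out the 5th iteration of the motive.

B4 D#5 F#5

With a 3-note motive the entries are Eb4, F4, G4, each up a 2nd from the previous.
Extending up a 2nd: A4 → B4.
From B4 the exact shape gives B4 D#5 F#5.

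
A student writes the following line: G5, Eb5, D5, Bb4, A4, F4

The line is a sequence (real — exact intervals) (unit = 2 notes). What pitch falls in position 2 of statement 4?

Grouping in 2s, the 2nd note of each cell is Eb5, Bb4, F4.
Each moves down a 4th; the next is C4.

C4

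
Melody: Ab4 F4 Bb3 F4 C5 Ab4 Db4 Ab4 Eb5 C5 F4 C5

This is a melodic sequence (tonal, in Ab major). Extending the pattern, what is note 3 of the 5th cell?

The unit is 4 notes. Position-3 pitches of the 3 shown cells: Bb3, Db4, F4.
Each moves up a 3rd. Continuing: Ab4 → C5.

C5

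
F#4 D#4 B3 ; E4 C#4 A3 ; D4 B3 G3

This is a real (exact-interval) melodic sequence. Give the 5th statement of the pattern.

Bb3 G3 Eb3

Unit = 3 notes; the statements start on F#4, E4, D4, moving down a 2nd each time.
Continuing the starts: C4 → Bb3.
From Bb3 the exact shape gives Bb3 G3 Eb3.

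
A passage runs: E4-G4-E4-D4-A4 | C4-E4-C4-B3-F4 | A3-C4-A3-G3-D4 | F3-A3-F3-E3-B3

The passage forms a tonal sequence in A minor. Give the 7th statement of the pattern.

Taking 5-note groups, the heads are E4, C4, A3, F3: the pattern moves down a 3rd.
Continuing the starts: D3 → B2 → G2.
So cell 7 is G2 B2 G2 F2 C3.

G2 B2 G2 F2 C3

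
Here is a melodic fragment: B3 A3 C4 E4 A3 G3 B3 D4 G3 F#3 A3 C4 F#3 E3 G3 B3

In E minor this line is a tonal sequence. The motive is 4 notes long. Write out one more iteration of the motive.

Taking 4-note groups, the heads are B3, A3, G3, F#3: the pattern moves down a 2nd.
So cell 5 is E3 D3 F#3 A3.

E3 D3 F#3 A3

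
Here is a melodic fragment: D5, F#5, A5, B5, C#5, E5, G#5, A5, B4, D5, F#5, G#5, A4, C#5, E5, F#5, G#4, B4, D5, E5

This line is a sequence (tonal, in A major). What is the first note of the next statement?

Unit = 4 notes; the statements start on D5, C#5, B4, A4, G#4, moving down a 2nd each time.
One more step down a 2nd gives F#4.

F#4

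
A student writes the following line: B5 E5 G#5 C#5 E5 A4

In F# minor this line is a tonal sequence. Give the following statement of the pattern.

C#5 F#4

Taking 2-note groups, the heads are B5, G#5, E5: the pattern moves down a 3rd.
Statement 4 starts on C#5 and keeps the same diatonic contour: C#5 F#4.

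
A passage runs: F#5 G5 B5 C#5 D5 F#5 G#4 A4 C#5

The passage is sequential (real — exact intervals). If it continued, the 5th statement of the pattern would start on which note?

A#3

With a 3-note motive the entries are F#5, C#5, G#4, each down a 4th from the previous.
Extending the heads down a 4th: D#4 → A#3.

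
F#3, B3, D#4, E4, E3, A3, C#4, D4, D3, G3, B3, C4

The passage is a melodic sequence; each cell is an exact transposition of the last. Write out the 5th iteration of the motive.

Bb2 Eb3 G3 Ab3

The 4-note cells begin on F#3, E3, D3 — each down a 2nd from the last.
Extending down a 2nd: C3 → Bb2.
So cell 5 is Bb2 Eb3 G3 Ab3.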